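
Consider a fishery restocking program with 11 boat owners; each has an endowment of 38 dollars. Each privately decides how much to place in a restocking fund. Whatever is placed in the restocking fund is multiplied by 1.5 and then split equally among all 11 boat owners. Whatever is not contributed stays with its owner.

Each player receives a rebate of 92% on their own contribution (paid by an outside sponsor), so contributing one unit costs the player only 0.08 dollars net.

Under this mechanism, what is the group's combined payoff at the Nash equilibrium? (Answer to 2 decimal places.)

Under the mechanism each unit contributed yields (1.5/11) / 0.08 = 1.7045 back to its contributor per unit of net cost, which exceeds 1, making full contribution the dominant choice for everyone.
So the Nash equilibrium is full contribution by all 11; the group earns 11 × (38 × 0.92 + 1.5 × 38) = 1011.56.

1011.56 dollars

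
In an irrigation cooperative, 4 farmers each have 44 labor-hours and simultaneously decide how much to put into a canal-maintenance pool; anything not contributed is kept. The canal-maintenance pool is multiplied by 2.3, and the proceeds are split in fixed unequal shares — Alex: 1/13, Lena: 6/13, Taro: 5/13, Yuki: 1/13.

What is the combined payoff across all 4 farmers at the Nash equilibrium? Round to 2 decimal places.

For player j, contributing a unit is worthwhile iff 2.3 × (j's share) ≥ 1, i.e. iff j's share is at least 0.4348.
Only Lena (6/13) clears that bar, contributing 44; the remaining 3 contribute 0. Total contributed: 44.
The canal-maintenance pool pays out 2.3 × 44 = 101.20 in total (split across the unequal shares, but the aggregate is all that matters for the group sum).
The 3 free-riders keep 44 each, adding 132. Group total = 132 + 101.20 = 233.20.

233.20 labor-hours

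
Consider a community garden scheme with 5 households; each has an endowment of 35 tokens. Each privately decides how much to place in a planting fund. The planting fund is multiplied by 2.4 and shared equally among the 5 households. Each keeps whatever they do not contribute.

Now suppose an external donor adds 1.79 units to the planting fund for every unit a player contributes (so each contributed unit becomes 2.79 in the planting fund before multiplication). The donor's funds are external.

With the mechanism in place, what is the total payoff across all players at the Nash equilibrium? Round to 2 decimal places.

1171.80 tokens

The effective private return per unit is now 2.4 × 2.79 / 5 = 1.3392 > 1, so every player's dominant strategy flips to full contribution.
So the Nash equilibrium is full contribution by all 5; the group earns 2.4 × 2.79 × 175 = 1171.80.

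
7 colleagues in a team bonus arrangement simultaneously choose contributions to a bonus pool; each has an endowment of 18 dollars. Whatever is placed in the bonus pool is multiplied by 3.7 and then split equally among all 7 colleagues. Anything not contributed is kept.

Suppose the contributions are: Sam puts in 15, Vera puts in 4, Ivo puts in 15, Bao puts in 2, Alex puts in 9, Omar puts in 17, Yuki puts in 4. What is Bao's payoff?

50.89 dollars

Total contributed: 15 + 4 + 15 + 2 + 9 + 17 + 4 = 66.
Each receives 3.7 × 66 / 7 = 34.89 from the bonus pool.
Bao keeps 18 − 2 = 16, so Bao's payoff is 16 + 34.89 = 50.89.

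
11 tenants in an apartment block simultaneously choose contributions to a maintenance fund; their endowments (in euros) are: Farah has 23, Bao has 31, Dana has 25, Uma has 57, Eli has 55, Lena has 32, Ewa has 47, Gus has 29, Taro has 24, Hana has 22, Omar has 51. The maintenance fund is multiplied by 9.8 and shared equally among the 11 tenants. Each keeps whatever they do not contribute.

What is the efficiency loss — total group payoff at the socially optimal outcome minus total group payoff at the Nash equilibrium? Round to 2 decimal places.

The private return per contributed unit is 9.8/11 = 0.8909 < 1 for every player regardless of endowment, so the Nash equilibrium is zero contribution and the group total is Σ E_j = 23 + 31 + 25 + 57 + 55 + 32 + 47 + 29 + 24 + 22 + 51 = 396.
Each contributed unit returns 9.800 to the group, so the social optimum is full contribution by everyone: group total = 9.800 × 396 = 3880.80.
Efficiency loss = (9.800 − 1) × 396 = 3484.80.

3484.80 euros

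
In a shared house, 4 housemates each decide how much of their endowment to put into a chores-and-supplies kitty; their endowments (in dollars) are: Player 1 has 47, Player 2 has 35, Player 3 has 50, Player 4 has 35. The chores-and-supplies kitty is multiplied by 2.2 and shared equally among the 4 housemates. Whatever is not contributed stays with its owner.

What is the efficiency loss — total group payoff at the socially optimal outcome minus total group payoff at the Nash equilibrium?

200.40 dollars

The private return per contributed unit is 2.2/4 = 0.5500 < 1 for every player regardless of endowment, so the Nash equilibrium is zero contribution and the group total is Σ E_j = 47 + 35 + 50 + 35 = 167.
Each contributed unit returns 2.200 to the group, so the social optimum is full contribution by everyone: group total = 2.200 × 167 = 367.40.
Efficiency loss = (2.200 − 1) × 167 = 200.40.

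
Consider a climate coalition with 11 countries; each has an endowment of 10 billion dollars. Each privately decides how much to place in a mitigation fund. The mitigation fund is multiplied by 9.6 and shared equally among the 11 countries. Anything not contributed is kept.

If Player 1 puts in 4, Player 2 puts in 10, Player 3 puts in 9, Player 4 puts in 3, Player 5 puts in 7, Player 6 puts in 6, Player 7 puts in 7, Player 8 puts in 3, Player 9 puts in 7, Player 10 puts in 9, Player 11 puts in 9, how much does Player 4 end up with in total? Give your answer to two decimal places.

Total contributed: 4 + 10 + 9 + 3 + 7 + 6 + 7 + 3 + 7 + 9 + 9 = 74.
Each receives 9.6 × 74 / 11 = 64.58 from the mitigation fund.
Player 4 keeps 10 − 3 = 7, so Player 4's payoff is 7 + 64.58 = 71.58.

71.58 billion dollars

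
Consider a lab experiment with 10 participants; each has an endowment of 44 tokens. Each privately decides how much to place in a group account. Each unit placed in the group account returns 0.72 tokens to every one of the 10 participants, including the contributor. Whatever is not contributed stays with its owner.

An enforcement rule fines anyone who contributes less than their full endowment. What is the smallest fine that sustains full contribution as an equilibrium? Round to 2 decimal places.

Given the others contribute fully, the best deviation is to contribute 0 (any partial contribution still incurs the fine and gives up units whose private return 0.72 is below 1).
Deviating from 44 to 0 saves 44 tokens but forfeits the deviator's share of the drop in the group account: 0.72 × 44 = 31.68.
So the deviation gain is 44 − 31.68 = 12.32, and the fine must be at least 12.32 tokens to wipe it out.

12.32 tokens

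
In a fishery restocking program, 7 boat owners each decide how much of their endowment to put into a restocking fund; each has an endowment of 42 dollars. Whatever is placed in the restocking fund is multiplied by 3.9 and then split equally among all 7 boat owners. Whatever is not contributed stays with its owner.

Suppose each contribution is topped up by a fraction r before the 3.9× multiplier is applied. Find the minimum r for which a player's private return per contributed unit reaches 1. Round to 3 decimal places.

0.795

With matching at rate r, one contributed unit becomes (1 + r) in the restocking fund and returns 3.9 × (1 + r) / 7 to the contributor.
Setting this equal to 1: 1 + r = 7/3.9 = 1.7949.
So the minimum matching rate is r = 1.7949 − 1 = 0.795.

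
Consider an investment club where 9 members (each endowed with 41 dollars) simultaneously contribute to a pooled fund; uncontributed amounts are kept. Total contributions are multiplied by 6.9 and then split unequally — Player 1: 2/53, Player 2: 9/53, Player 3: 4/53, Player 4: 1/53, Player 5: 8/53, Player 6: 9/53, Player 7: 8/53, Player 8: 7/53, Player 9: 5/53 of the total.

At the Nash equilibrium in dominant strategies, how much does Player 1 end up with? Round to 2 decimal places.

83.70 dollars

Each unit j contributes comes back to j as 6.9 × (j's share), so j prefers to contribute only if that share exceeds 1/6.9 = 0.1449; otherwise keeping the unit dominates.
Player 2, Player 5, Player 6 and Player 7 are above the threshold, contributing 41 each; the remaining 5 contribute 0. Total contributed: 164.
Player 1 keeps 41 and receives 6.9 × 164 × 2/53 = 42.70 from the pooled fund, for a payoff of 83.70.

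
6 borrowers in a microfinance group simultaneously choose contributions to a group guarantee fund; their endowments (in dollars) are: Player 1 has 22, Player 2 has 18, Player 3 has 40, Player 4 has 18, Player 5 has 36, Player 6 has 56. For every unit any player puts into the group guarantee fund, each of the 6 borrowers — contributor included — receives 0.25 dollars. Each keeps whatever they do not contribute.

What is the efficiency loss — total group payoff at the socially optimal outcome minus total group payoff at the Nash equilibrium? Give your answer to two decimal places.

The private return per contributed unit is 0.25 < 1 for everyone, so the Nash equilibrium is zero contribution and the group total is Σ E_j = 22 + 18 + 40 + 18 + 36 + 56 = 190.
Each contributed unit returns 1.500 to the group, so the social optimum is full contribution by everyone: group total = 1.500 × 190 = 285.00.
Efficiency loss = (1.500 − 1) × 190 = 95.00.

95.00 dollars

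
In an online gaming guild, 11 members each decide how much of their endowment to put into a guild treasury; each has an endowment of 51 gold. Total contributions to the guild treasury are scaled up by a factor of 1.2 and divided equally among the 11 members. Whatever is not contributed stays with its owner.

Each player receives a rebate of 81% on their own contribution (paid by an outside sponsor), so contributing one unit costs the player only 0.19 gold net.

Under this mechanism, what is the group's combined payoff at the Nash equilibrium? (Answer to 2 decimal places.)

561.00 gold

With the mechanism, a contributed unit returns (1.2/11) / 0.19 = 0.5742 per unit of net cost — still below 1 — so contributing 0 remains dominant for every player.
At the Nash equilibrium no one contributes; group total payoff = 11 × 51 = 561.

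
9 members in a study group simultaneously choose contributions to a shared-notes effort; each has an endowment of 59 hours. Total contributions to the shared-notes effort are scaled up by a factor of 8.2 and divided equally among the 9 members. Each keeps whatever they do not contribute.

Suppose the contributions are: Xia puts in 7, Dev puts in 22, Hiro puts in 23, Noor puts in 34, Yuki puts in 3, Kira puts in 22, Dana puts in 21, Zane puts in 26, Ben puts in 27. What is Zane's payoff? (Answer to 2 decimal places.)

201.56 hours

Total contributed: 7 + 22 + 23 + 34 + 3 + 22 + 21 + 26 + 27 = 185.
Each receives 8.2 × 185 / 9 = 168.56 from the shared-notes effort.
Zane keeps 59 − 26 = 33, so Zane's payoff is 33 + 168.56 = 201.56.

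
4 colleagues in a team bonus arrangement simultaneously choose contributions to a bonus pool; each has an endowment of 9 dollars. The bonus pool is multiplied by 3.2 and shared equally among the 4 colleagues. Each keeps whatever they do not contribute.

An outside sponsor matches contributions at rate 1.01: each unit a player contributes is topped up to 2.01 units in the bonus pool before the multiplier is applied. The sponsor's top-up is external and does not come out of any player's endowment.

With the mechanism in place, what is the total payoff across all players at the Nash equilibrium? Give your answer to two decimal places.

231.55 dollars

Under the mechanism each unit contributed yields 3.2 × 2.01 / 4 = 1.6080 back to its contributor per unit of net cost, which exceeds 1, making full contribution the dominant choice for everyone.
So the Nash equilibrium is full contribution by all 4; the group earns 3.2 × 2.01 × 36 = 231.55.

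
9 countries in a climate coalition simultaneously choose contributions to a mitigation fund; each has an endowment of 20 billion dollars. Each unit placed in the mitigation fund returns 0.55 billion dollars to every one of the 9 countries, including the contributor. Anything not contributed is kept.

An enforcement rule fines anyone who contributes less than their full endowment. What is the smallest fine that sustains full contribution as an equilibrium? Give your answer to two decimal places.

Given the others contribute fully, the best deviation is to contribute 0 (any partial contribution still incurs the fine and gives up units whose private return 0.55 is below 1).
Deviating from 20 to 0 saves 20 billion dollars but forfeits the deviator's share of the drop in the mitigation fund: 0.55 × 20 = 11.00.
So the deviation gain is 20 − 11.00 = 9.00, and the fine must be at least 9.00 billion dollars to wipe it out.

9.00 billion dollars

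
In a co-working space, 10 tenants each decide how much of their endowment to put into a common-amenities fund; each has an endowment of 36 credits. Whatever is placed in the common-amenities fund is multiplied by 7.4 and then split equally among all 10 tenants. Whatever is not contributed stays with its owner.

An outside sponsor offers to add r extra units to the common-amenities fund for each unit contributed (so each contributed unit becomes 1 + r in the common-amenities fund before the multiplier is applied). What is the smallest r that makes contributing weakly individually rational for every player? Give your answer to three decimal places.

With matching at rate r, one contributed unit becomes (1 + r) in the common-amenities fund and returns 7.4 × (1 + r) / 10 to the contributor.
Setting this equal to 1: 1 + r = 10/7.4 = 1.3514.
So the minimum matching rate is r = 1.3514 − 1 = 0.351.

0.351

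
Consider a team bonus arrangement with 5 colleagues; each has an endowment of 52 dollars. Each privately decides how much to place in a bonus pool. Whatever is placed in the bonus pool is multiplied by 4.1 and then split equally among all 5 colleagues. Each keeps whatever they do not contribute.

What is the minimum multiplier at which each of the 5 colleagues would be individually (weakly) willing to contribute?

5

A contributed unit returns (multiplier)/5 to its contributor.
This reaches 1 exactly when the multiplier is 5.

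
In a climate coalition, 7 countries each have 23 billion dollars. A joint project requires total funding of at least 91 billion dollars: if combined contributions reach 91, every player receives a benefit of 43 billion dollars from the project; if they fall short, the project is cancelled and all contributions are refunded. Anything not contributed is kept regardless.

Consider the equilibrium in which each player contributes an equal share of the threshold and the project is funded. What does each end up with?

53 billion dollars

Equal share of the threshold: 91/7 = 13.
At this profile no one gains by cutting their contribution: any cut drops the total below 91, the project is cancelled, contributions are refunded, and the deviator ends with 23, which is less than 23 − 13 + 43 = 53. Contributing more than 13 just wastes the excess. So contributing exactly 13 is a best response.
Each player's payoff: 23 − 13 + 43 = 53.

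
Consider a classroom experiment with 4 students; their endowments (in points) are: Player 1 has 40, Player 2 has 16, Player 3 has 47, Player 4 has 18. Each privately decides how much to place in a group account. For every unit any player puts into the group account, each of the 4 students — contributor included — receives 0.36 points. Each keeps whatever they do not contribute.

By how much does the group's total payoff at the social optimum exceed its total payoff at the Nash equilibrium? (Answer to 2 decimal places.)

The private return per contributed unit is 0.36 < 1 for everyone, so the Nash equilibrium is zero contribution and the group total is Σ E_j = 40 + 16 + 47 + 18 = 121.
Each contributed unit returns 1.440 to the group, so the social optimum is full contribution by everyone: group total = 1.440 × 121 = 174.24.
Efficiency loss = (1.440 − 1) × 121 = 53.24.

53.24 points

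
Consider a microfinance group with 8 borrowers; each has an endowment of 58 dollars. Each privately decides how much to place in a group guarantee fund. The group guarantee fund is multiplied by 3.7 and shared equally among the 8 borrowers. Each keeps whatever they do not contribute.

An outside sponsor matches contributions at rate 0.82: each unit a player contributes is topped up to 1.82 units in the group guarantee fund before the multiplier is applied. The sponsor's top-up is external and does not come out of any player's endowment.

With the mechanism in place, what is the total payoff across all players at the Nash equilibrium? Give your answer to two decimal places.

The effective private return is 3.7 × 1.82 / 8 = 0.8418, which is still under 1, so the mechanism doesn't change anyone's dominant strategy: zero contribution.
Everyone keeps their endowment and the group total is 8 × 58 = 464.

464.00 dollars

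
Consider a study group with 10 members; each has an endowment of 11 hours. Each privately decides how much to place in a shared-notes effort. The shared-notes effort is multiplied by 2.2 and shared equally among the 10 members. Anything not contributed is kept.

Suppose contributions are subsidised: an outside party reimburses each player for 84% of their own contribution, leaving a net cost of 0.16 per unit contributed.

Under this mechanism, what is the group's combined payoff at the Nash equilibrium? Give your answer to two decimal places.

334.40 hours

With the mechanism, a contributed unit returns (2.2/10) / 0.16 = 1.3750 per unit of net cost to the contributor — now above 1 — so contributing fully is weakly dominant for every player.
At the Nash equilibrium everyone contributes 11. Group total payoff = 10 × (11 × 0.84 + 2.2 × 11) = 334.40.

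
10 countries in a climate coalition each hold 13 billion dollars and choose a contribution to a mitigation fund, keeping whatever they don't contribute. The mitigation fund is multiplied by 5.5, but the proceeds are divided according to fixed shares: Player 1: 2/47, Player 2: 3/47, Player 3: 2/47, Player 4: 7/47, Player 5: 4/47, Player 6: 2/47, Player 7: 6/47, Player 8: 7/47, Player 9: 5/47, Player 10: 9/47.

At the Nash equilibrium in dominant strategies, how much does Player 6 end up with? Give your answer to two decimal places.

For player j, contributing a unit is worthwhile iff 5.5 × (j's share) ≥ 1, i.e. iff j's share is at least 0.1818.
The only share above 0.1818 is Player 10's 9/47, contributing 13; the remaining 9 contribute 0. Total contributed: 13.
Player 6 keeps 13 and receives 5.5 × 13 × 2/47 = 3.04 from the mitigation fund, for a payoff of 16.04.

16.04 billion dollars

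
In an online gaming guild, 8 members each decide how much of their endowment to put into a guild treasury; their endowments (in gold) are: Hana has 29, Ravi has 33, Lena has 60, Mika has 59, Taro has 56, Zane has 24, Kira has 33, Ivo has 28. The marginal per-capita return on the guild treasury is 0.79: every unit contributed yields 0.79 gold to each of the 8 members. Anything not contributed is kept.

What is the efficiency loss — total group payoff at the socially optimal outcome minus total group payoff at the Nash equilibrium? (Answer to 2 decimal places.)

The private return per contributed unit is 0.79 < 1 for everyone, so the Nash equilibrium is zero contribution and the group total is Σ E_j = 29 + 33 + 60 + 59 + 56 + 24 + 33 + 28 = 322.
Each contributed unit returns 6.320 to the group, so the social optimum is full contribution by everyone: group total = 6.320 × 322 = 2035.04.
Efficiency loss = (6.320 − 1) × 322 = 1713.04.

1713.04 gold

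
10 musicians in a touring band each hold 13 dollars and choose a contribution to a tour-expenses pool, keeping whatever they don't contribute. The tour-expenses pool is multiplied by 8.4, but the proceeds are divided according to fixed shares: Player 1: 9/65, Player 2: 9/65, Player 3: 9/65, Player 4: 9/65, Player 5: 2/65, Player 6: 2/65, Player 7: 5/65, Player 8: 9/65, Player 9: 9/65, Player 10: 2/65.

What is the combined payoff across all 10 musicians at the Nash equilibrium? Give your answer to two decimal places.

707.20 dollars

Player j's private return per contributed unit is 8.4 × (j's share). Contributing is weakly dominant for j when that share is at least 1/8.4 = 0.1190, and contributing 0 is dominant otherwise.
Player 1, Player 2, Player 3, Player 4, Player 8 and Player 9 clear that bar, contributing 13 each; the remaining 4 contribute 0. Total contributed: 78.
The tour-expenses pool pays out 8.4 × 78 = 655.20 in total (split across the unequal shares, but the aggregate is all that matters for the group sum).
The 4 free-riders keep 13 each, adding 52. Group total = 52 + 655.20 = 707.20.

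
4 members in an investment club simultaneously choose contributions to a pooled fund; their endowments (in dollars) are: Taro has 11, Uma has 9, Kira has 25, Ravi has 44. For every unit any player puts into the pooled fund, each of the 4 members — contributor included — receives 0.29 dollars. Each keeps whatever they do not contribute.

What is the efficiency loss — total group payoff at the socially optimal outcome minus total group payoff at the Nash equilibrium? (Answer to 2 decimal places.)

14.24 dollars

The private return per contributed unit is 0.29 < 1 for everyone, so the Nash equilibrium is zero contribution and the group total is Σ E_j = 11 + 9 + 25 + 44 = 89.
Each contributed unit returns 1.160 to the group, so the social optimum is full contribution by everyone: group total = 1.160 × 89 = 103.24.
Efficiency loss = (1.160 − 1) × 89 = 14.24.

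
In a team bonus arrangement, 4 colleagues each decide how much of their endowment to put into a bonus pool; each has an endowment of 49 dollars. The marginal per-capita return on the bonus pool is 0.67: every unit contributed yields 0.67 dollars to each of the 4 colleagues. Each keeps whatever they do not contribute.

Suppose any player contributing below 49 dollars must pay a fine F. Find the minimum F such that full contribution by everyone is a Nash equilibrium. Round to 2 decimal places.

Given the others contribute fully, the best deviation is to contribute 0 (any partial contribution still incurs the fine and gives up units whose private return 0.67 is below 1).
Deviating from 49 to 0 saves 49 dollars but forfeits the deviator's share of the drop in the bonus pool: 0.67 × 49 = 32.83.
So the deviation gain is 49 − 32.83 = 16.17, and the fine must be at least 16.17 dollars to wipe it out.

16.17 dollars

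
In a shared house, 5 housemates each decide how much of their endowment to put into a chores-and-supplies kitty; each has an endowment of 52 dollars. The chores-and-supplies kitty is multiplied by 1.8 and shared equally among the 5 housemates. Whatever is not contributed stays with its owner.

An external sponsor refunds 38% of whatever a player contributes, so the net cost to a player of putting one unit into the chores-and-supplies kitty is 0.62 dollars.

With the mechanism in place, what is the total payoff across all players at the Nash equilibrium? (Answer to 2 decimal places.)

The effective private return is (1.8/5) / 0.62 = 0.5806, which is still under 1, so the mechanism doesn't change anyone's dominant strategy: zero contribution.
At the Nash equilibrium no one contributes; group total payoff = 5 × 52 = 260.

260.00 dollars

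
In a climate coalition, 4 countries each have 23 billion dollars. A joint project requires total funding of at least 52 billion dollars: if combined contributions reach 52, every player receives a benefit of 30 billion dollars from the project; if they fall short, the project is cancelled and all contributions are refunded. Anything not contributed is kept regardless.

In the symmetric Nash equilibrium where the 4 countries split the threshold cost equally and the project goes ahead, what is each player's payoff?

40 billion dollars

Equal share of the threshold: 52/4 = 13.
At this profile no one gains by cutting their contribution: any cut drops the total below 52, the project is cancelled, contributions are refunded, and the deviator ends with 23, which is less than 23 − 13 + 30 = 40. Contributing more than 13 just wastes the excess. So contributing exactly 13 is a best response.
Each player's payoff: 23 − 13 + 30 = 40.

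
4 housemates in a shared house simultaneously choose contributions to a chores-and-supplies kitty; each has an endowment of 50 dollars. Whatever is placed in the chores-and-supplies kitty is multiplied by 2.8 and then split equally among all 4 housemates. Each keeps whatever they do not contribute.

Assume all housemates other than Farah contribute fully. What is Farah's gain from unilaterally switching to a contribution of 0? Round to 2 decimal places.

15.00 dollars

Switching from a contribution of 50 to 0 lets Farah keep an extra 50 dollars, but lowers the chores-and-supplies kitty by 50, which costs Farah their own share of that drop: 2.8/4 × 50 = 35.00.
Net gain = 50 − 35.00 = 15.00. The private return per contributed unit (0.7000) is below 1, so free-riding is indeed the best response regardless of what the others do.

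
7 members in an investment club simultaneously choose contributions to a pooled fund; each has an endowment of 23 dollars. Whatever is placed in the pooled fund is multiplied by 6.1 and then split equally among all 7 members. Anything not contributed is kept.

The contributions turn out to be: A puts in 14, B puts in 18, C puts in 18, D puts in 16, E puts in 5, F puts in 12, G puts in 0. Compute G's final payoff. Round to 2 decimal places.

95.33 dollars

Total contributed: 14 + 18 + 18 + 16 + 5 + 12 + 0 = 83.
Each receives 6.1 × 83 / 7 = 72.33 from the pooled fund.
G keeps 23 − 0 = 23, so G's payoff is 23 + 72.33 = 95.33.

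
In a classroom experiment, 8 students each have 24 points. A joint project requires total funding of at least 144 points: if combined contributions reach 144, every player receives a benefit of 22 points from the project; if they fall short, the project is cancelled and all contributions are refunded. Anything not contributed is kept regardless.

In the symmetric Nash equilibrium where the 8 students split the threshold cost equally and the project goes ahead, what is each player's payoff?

28 points

Equal share of the threshold: 144/8 = 18.
At this profile no one gains by cutting their contribution: any cut drops the total below 144, the project is cancelled, contributions are refunded, and the deviator ends with 24, which is less than 24 − 18 + 22 = 28. Contributing more than 18 just wastes the excess. So contributing exactly 18 is a best response.
Each player's payoff: 24 − 18 + 22 = 28.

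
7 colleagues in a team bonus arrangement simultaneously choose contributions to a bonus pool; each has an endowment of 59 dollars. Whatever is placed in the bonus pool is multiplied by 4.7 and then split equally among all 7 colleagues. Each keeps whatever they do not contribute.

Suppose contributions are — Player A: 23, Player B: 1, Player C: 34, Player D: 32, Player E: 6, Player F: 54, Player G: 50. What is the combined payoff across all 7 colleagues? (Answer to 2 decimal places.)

Total contributed: 23 + 1 + 34 + 32 + 6 + 54 + 50 = 200; total kept: 7 × 59 − 200 = 213.
The bonus pool pays out 4.7 × 200 = 940.00 in aggregate.
Group total = 213 + 940.00 = 1153.00.

1153.00 dollars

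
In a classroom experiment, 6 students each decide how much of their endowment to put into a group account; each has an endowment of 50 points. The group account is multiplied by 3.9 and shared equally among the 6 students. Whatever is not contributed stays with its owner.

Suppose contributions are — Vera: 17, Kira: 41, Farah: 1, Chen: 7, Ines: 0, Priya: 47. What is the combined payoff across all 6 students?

Total contributed: 17 + 41 + 1 + 7 + 0 + 47 = 113; total kept: 6 × 50 − 113 = 187.
The group account pays out 3.9 × 113 = 440.70 in aggregate.
Group total = 187 + 440.70 = 627.70.

627.70 points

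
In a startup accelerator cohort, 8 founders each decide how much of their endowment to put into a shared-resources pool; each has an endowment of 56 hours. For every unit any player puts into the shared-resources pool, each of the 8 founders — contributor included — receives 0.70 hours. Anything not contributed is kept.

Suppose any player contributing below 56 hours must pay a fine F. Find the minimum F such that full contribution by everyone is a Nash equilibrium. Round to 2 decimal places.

Given the others contribute fully, the best deviation is to contribute 0 (any partial contribution still incurs the fine and gives up units whose private return 0.70 is below 1).
Deviating from 56 to 0 saves 56 hours but forfeits the deviator's share of the drop in the shared-resources pool: 0.70 × 56 = 39.20.
So the deviation gain is 56 − 39.20 = 16.80, and the fine must be at least 16.80 hours to wipe it out.

16.80 hours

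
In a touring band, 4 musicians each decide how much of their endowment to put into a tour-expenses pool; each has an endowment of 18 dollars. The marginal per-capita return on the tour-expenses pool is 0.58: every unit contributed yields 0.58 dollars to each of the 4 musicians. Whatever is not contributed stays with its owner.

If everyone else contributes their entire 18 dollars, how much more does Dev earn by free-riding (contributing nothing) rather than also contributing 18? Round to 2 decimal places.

Switching from a contribution of 18 to 0 lets Dev keep an extra 18 dollars, but lowers the tour-expenses pool by 18, which costs Dev their own share of that drop: 0.58 × 18 = 10.44.
Net gain = 18 − 10.44 = 7.56. The private return per contributed unit (0.58) is below 1, so free-riding is indeed the best response regardless of what the others do.

7.56 dollars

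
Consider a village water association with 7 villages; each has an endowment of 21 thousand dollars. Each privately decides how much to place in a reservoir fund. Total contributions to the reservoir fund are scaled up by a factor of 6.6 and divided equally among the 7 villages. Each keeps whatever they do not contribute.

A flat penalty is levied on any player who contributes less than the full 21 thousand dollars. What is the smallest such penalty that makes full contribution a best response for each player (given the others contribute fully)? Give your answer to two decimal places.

1.20 thousand dollars

Given the others contribute fully, the best deviation is to contribute 0 (any partial contribution still incurs the fine and gives up units whose private return 0.9429 is below 1).
Deviating from 21 to 0 saves 21 thousand dollars but forfeits the deviator's share of the drop in the reservoir fund: 6.6/7 × 21 = 19.80.
So the deviation gain is 21 − 19.80 = 1.20, and the fine must be at least 1.20 thousand dollars to wipe it out.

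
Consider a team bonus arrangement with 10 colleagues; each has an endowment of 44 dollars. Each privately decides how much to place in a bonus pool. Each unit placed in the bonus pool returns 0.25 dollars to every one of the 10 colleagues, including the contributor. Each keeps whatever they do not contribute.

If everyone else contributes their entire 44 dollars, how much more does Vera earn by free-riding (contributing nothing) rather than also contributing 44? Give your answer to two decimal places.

Switching from a contribution of 44 to 0 lets Vera keep an extra 44 dollars, but lowers the bonus pool by 44, which costs Vera their own share of that drop: 0.25 × 44 = 11.00.
Net gain = 44 − 11.00 = 33.00. The private return per contributed unit (0.25) is below 1, so free-riding is indeed the best response regardless of what the others do.

33.00 dollars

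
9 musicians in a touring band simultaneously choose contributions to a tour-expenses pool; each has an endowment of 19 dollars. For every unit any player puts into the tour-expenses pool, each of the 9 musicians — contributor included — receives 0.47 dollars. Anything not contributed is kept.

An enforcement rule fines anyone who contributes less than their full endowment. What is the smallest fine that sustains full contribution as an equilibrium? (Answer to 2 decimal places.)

Given the others contribute fully, the best deviation is to contribute 0 (any partial contribution still incurs the fine and gives up units whose private return 0.47 is below 1).
Deviating from 19 to 0 saves 19 dollars but forfeits the deviator's share of the drop in the tour-expenses pool: 0.47 × 19 = 8.93.
So the deviation gain is 19 − 8.93 = 10.07, and the fine must be at least 10.07 dollars to wipe it out.

10.07 dollars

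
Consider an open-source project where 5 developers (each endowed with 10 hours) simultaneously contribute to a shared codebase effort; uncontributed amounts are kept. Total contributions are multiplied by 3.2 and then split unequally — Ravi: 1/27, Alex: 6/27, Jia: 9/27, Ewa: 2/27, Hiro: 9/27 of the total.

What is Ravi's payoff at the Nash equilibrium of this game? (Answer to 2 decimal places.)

Each unit j contributes comes back to j as 3.2 × (j's share), so j prefers to contribute only if that share exceeds 1/3.2 = 0.3125; otherwise keeping the unit dominates.
The shares above 0.3125 belong to Jia and Hiro, contributing 10 each; the remaining 3 contribute 0. Total contributed: 20.
Ravi keeps 10 and receives 3.2 × 20 × 1/27 = 2.37 from the shared codebase effort, for a payoff of 12.37.

12.37 hours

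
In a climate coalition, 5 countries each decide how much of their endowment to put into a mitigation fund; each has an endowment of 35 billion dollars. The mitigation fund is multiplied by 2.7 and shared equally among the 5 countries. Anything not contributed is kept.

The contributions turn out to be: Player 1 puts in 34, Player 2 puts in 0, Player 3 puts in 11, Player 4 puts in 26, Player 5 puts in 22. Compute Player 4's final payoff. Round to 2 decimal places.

Total contributed: 34 + 0 + 11 + 26 + 22 = 93.
Each receives 2.7 × 93 / 5 = 50.22 from the mitigation fund.
Player 4 keeps 35 − 26 = 9, so Player 4's payoff is 9 + 50.22 = 59.22.

59.22 billion dollars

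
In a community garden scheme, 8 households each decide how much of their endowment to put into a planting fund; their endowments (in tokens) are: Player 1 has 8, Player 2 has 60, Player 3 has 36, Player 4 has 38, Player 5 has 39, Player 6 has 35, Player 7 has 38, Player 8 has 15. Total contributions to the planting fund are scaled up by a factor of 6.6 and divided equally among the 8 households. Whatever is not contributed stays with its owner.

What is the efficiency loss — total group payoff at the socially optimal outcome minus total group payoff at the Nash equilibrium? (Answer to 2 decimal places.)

1506.40 tokens

The private return per contributed unit is 6.6/8 = 0.8250 < 1 for every player regardless of endowment, so the Nash equilibrium is zero contribution and the group total is Σ E_j = 8 + 60 + 36 + 38 + 39 + 35 + 38 + 15 = 269.
Each contributed unit returns 6.600 to the group, so the social optimum is full contribution by everyone: group total = 6.600 × 269 = 1775.40.
Efficiency loss = (6.600 − 1) × 269 = 1506.40.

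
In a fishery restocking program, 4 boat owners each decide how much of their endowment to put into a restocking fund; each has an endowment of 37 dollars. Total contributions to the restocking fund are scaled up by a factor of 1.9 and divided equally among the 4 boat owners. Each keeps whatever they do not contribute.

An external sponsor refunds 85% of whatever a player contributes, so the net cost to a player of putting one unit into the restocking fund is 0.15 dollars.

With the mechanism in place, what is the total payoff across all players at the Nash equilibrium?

The effective private return per unit is now (1.9/4) / 0.15 = 3.1667 > 1, so every player's dominant strategy flips to full contribution.
At the Nash equilibrium everyone contributes 37. Group total payoff = 4 × (37 × 0.85 + 1.9 × 37) = 407.00.

407.00 dollars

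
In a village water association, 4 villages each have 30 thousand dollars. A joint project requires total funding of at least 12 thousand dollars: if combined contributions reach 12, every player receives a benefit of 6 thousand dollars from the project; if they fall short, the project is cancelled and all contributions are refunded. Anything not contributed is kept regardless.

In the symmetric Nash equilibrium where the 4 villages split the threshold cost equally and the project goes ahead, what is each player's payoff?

Equal share of the threshold: 12/4 = 3.
At this profile no one gains by cutting their contribution: any cut drops the total below 12, the project is cancelled, contributions are refunded, and the deviator ends with 30, which is less than 30 − 3 + 6 = 33. Contributing more than 3 just wastes the excess. So contributing exactly 3 is a best response.
Each player's payoff: 30 − 3 + 6 = 33.

33 thousand dollars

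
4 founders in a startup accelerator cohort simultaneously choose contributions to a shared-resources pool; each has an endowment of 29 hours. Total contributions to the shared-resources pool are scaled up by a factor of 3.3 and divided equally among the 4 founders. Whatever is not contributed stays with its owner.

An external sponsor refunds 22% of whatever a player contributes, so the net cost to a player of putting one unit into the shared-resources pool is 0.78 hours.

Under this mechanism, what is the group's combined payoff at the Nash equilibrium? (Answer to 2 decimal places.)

408.32 hours

With the mechanism, a contributed unit returns (3.3/4) / 0.78 = 1.0577 per unit of net cost to the contributor — now above 1 — so contributing fully is weakly dominant for every player.
So the Nash equilibrium is full contribution by all 4; the group earns 4 × (29 × 0.22 + 3.3 × 29) = 408.32.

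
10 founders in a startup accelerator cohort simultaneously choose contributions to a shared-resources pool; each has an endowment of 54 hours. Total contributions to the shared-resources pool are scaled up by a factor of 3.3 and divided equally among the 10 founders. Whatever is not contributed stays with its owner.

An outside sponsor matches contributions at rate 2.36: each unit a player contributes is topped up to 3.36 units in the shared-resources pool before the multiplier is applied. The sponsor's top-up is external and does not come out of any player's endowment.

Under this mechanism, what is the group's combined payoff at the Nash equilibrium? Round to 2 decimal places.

The effective private return per unit is now 3.3 × 3.36 / 10 = 1.1088 > 1, so every player's dominant strategy flips to full contribution.
At the Nash equilibrium everyone contributes 54. Group total payoff = 3.3 × 3.36 × 540 = 5987.52.

5987.52 hours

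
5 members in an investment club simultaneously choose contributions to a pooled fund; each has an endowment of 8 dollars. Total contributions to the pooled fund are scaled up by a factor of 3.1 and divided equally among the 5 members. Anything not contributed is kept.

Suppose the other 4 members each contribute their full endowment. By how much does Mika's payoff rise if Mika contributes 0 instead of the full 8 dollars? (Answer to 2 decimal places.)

Switching from a contribution of 8 to 0 lets Mika keep an extra 8 dollars, but lowers the pooled fund by 8, which costs Mika their own share of that drop: 3.1/5 × 8 = 4.96.
Net gain = 8 − 4.96 = 3.04. The private return per contributed unit (0.6200) is below 1, so free-riding is indeed the best response regardless of what the others do.

3.04 dollars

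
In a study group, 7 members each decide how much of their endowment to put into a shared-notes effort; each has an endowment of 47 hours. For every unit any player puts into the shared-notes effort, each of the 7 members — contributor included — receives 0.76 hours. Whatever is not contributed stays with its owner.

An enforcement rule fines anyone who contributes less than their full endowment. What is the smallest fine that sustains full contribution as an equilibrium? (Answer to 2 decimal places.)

Given the others contribute fully, the best deviation is to contribute 0 (any partial contribution still incurs the fine and gives up units whose private return 0.76 is below 1).
Deviating from 47 to 0 saves 47 hours but forfeits the deviator's share of the drop in the shared-notes effort: 0.76 × 47 = 35.72.
So the deviation gain is 47 − 35.72 = 11.28, and the fine must be at least 11.28 hours to wipe it out.

11.28 hours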